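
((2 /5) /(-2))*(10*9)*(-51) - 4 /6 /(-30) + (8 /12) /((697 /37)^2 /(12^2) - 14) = 18787844893 /20466855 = 917.96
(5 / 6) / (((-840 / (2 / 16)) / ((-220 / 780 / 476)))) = 11 / 149700096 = 0.00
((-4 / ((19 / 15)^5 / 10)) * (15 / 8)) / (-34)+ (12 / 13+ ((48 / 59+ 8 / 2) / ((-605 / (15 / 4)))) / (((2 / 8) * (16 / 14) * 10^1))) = 124162217566041 / 78131768763620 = 1.59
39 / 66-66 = -1439 / 22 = -65.41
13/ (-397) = -13/ 397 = -0.03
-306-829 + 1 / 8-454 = -12711 / 8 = -1588.88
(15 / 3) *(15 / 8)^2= 1125 / 64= 17.58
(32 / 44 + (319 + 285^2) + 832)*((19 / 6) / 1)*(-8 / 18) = -11477824 / 99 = -115937.62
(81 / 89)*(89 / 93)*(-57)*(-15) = 23085 / 31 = 744.68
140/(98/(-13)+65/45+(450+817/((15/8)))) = 81900/514589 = 0.16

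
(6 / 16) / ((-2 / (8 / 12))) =-1 / 8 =-0.12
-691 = -691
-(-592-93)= 685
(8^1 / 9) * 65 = 520 / 9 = 57.78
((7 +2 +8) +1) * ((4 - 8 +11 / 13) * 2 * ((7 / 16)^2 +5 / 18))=-44321 / 832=-53.27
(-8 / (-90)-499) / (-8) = 22451 / 360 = 62.36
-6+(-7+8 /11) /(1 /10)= -756 /11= -68.73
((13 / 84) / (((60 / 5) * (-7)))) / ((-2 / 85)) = 1105 / 14112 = 0.08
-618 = -618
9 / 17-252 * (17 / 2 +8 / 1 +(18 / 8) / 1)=-80316 / 17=-4724.47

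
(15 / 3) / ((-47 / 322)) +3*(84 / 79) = -115346 / 3713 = -31.07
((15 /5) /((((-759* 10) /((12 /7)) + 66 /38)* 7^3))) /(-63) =38 /1211393337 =0.00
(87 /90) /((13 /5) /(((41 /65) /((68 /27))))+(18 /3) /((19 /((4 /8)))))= 203319 /2216690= 0.09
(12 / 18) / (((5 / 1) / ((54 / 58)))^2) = 486 / 21025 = 0.02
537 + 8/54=14503/27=537.15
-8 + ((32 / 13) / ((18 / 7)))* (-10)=-2056 / 117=-17.57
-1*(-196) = 196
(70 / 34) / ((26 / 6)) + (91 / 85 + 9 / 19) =42397 / 20995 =2.02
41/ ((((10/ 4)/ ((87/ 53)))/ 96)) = 684864/ 265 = 2584.39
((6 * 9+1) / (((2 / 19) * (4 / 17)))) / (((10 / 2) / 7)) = 24871 / 8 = 3108.88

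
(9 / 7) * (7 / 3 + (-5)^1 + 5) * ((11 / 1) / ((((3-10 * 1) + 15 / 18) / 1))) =-198 / 37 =-5.35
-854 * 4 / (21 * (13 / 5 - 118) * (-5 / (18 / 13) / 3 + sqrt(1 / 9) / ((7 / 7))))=-43920 / 27119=-1.62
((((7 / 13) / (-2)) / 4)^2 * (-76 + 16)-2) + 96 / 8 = 26305 / 2704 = 9.73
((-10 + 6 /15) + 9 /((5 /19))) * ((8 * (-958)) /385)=-942672 /1925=-489.70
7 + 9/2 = 23/2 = 11.50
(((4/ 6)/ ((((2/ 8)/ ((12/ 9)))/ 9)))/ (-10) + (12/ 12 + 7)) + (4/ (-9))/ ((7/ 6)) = 464/ 105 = 4.42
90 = 90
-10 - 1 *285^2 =-81235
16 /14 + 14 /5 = 138 /35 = 3.94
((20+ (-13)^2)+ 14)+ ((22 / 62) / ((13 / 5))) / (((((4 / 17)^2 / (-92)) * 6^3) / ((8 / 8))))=70317391 / 348192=201.95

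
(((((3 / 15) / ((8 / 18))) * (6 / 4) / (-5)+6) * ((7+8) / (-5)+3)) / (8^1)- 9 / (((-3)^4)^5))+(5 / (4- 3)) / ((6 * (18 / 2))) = 71744533 / 774840978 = 0.09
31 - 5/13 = 398/13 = 30.62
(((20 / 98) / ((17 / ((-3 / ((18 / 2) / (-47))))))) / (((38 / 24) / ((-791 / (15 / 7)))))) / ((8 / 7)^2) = -260239 / 7752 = -33.57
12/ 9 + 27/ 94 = 457/ 282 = 1.62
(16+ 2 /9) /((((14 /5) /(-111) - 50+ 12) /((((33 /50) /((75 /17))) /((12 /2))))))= -505087 /47484000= -0.01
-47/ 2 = -23.50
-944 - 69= -1013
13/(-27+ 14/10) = -65/128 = -0.51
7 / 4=1.75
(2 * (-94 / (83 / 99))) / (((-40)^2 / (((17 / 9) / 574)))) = -8789 / 19056800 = -0.00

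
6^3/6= 36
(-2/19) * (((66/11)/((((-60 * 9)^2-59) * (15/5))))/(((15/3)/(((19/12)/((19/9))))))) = -3/27696395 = -0.00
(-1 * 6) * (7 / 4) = -21 / 2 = -10.50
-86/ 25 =-3.44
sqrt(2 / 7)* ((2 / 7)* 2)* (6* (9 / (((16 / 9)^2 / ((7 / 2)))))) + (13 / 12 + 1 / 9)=43 / 36 + 2187* sqrt(14) / 448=19.46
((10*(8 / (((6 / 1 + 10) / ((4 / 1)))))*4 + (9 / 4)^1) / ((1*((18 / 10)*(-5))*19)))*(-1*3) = 329 / 228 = 1.44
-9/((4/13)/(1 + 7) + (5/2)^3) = -104/181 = -0.57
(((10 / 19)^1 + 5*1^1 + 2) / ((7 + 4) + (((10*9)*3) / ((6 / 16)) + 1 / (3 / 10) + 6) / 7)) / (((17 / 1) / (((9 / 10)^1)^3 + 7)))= 393393 / 13243000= 0.03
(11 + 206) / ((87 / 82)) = 17794 / 87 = 204.53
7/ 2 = 3.50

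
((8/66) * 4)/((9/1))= 16/297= 0.05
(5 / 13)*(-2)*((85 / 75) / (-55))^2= -578 / 1769625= -0.00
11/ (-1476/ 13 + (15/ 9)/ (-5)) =-429/ 4441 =-0.10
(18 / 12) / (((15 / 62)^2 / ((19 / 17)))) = 36518 / 1275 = 28.64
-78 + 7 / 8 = -617 / 8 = -77.12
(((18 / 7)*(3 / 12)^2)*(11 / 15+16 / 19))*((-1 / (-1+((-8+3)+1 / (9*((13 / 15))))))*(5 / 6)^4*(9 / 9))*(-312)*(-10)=47425625 / 730968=64.88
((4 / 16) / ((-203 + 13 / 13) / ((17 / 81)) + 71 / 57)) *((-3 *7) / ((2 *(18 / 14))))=2261 / 1064488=0.00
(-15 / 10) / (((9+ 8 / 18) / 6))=-0.95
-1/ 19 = -0.05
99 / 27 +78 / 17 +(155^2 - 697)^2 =27753975205 / 51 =544195592.25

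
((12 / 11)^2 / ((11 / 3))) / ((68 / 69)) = 7452 / 22627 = 0.33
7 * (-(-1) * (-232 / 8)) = -203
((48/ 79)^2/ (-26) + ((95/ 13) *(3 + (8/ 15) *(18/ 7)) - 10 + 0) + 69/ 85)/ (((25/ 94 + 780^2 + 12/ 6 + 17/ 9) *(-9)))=-103200752336/ 24847175922548525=-0.00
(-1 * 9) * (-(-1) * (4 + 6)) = -90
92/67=1.37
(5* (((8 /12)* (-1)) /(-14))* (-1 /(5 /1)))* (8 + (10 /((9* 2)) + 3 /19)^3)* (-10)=418175360 /105004431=3.98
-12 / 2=-6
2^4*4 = 64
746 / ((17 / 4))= 2984 / 17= 175.53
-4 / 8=-1 / 2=-0.50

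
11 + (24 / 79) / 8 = 872 / 79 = 11.04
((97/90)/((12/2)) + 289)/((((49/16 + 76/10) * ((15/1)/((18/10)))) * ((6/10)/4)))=2498512/115155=21.70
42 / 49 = 6 / 7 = 0.86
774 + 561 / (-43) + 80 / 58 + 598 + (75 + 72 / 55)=98532084 / 68585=1436.64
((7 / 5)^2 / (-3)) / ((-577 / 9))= 0.01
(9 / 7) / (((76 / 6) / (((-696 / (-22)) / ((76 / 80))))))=3.38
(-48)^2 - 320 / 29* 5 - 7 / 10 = 651957 / 290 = 2248.13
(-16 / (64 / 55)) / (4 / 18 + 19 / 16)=-1980 / 203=-9.75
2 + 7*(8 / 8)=9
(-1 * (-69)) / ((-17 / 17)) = -69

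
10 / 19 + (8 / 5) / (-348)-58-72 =-1070138 / 8265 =-129.48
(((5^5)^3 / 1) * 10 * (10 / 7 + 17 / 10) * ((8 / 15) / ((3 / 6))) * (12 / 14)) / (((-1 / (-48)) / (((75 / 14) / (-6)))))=-12832031250000000 / 343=-37411169825072.89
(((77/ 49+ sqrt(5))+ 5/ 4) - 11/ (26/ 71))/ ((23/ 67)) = -663769/ 8372+ 67 * sqrt(5)/ 23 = -72.77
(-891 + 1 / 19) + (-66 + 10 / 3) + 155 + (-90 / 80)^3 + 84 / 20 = -116128661 / 145920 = -795.84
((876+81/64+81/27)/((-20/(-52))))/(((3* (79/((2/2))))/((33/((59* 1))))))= 8056191/1491520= 5.40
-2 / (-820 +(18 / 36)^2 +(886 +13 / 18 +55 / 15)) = -72 / 2543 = -0.03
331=331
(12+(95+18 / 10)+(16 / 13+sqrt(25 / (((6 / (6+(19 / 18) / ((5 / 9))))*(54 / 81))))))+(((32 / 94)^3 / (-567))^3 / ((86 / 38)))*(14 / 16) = sqrt(790) / 4+8962472156248169313151495088 / 81454235200801411480962885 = 117.06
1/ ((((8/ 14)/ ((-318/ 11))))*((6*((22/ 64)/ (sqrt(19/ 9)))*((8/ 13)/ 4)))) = -19292*sqrt(19)/ 363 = -231.66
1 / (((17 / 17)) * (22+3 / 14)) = 14 / 311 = 0.05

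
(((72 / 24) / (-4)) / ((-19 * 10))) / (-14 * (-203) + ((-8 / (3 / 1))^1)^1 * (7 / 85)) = 153 / 110147408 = 0.00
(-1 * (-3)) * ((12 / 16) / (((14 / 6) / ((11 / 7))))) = 297 / 196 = 1.52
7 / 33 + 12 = 403 / 33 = 12.21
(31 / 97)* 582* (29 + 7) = 6696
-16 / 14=-8 / 7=-1.14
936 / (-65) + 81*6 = 471.60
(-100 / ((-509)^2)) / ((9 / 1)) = -100 / 2331729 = -0.00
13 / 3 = 4.33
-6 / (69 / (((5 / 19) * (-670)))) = 6700 / 437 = 15.33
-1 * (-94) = 94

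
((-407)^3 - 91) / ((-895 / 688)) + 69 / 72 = 1113226412393 / 21480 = 51826183.07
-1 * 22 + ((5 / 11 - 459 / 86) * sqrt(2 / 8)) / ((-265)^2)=-2923050019 / 132865700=-22.00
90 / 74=45 / 37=1.22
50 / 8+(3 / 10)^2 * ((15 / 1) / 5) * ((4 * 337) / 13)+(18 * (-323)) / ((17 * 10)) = 61 / 1300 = 0.05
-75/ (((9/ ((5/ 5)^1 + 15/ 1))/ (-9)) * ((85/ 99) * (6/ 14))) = 3261.18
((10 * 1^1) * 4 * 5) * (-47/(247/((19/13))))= -9400/169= -55.62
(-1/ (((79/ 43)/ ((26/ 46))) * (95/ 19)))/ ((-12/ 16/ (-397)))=-887692/ 27255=-32.57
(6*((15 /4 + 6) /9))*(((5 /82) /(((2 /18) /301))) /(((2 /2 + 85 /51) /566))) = 149496165 /656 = 227890.50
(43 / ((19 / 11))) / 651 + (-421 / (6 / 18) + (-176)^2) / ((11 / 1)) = 367525300 / 136059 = 2701.22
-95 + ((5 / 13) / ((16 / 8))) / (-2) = -4945 / 52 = -95.10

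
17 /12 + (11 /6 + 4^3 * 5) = 1293 /4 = 323.25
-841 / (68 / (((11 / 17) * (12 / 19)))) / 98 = -27753 / 538118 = -0.05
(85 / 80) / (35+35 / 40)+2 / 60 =271 / 4305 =0.06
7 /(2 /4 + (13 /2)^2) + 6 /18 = 85 /171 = 0.50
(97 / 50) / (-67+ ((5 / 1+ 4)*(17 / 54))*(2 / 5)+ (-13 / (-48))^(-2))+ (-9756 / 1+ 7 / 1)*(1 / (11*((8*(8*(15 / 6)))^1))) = -324885023 / 58261280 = -5.58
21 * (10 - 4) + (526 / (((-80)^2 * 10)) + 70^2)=160832263 / 32000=5026.01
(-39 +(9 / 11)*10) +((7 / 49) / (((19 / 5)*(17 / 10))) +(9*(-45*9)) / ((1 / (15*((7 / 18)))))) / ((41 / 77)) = -11642998679 / 291346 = -39962.79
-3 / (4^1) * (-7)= 21 / 4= 5.25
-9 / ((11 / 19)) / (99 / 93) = -1767 / 121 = -14.60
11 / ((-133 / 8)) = -88 / 133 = -0.66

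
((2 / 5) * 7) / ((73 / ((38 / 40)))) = 133 / 3650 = 0.04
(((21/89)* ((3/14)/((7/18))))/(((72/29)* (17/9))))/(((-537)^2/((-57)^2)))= 847989/2714769848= 0.00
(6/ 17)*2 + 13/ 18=1.43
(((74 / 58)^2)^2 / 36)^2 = 3512479453921 / 648319351197456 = 0.01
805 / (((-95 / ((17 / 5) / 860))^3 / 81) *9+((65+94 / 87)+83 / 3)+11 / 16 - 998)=-2359419120 / 4518519110362595551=-0.00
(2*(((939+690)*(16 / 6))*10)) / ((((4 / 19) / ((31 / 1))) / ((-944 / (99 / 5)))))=-20127779200 / 33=-609932703.03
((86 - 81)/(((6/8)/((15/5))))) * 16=320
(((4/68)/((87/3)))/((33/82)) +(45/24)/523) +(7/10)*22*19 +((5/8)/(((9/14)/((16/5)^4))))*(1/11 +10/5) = 12910216838413/25526061000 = 505.77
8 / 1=8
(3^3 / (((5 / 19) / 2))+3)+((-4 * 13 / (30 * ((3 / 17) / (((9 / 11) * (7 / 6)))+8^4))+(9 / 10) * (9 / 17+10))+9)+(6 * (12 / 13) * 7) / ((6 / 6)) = 428928642541 / 1615883490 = 265.45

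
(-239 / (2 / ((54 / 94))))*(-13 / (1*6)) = 27963 / 188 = 148.74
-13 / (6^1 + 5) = -13 / 11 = -1.18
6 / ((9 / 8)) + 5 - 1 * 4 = 19 / 3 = 6.33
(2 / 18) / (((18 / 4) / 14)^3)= 21952 / 6561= 3.35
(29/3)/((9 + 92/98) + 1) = 1421/1608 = 0.88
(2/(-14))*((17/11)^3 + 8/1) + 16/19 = -20941/25289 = -0.83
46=46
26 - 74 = -48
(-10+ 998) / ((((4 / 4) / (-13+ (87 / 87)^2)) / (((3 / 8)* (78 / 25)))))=-346788 / 25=-13871.52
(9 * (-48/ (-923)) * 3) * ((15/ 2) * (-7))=-68040/ 923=-73.72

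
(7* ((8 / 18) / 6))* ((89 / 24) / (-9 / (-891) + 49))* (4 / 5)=6853 / 218340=0.03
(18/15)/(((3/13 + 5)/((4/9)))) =26/255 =0.10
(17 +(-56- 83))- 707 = -829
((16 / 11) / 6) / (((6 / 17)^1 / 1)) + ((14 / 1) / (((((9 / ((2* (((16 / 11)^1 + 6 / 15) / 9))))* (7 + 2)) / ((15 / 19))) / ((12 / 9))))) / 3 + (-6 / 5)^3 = -1759316 / 1731375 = -1.02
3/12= 1/4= 0.25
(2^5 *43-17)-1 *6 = 1353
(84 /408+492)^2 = 280060225 /1156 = 242266.63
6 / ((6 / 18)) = 18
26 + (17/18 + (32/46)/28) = 26.97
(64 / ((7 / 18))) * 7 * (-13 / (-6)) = 2496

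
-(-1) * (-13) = -13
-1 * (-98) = 98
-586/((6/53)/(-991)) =15389239/3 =5129746.33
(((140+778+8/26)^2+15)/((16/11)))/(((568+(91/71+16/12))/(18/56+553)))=5173431267019521/9202112192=562200.41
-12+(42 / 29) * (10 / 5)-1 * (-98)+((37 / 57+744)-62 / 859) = 1183471523 / 1419927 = 833.47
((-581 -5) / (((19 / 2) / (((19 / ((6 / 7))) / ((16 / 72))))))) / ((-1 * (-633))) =-2051 / 211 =-9.72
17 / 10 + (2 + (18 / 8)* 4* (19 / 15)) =151 / 10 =15.10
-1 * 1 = -1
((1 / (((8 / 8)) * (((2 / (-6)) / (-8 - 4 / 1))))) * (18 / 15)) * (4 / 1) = 172.80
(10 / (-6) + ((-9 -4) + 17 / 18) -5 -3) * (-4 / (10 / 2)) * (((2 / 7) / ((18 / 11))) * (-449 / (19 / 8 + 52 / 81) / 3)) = -79024 / 525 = -150.52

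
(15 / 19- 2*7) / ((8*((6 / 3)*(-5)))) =251 / 1520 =0.17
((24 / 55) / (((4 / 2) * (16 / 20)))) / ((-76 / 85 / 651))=-166005 / 836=-198.57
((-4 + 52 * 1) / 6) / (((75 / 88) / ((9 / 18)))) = 352 / 75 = 4.69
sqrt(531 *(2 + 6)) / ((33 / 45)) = 90 *sqrt(118) / 11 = 88.88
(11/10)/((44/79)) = 79/40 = 1.98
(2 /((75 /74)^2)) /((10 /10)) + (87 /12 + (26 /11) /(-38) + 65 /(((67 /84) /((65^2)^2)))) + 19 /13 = 5958243240557641387 /4095877500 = 1454692734.48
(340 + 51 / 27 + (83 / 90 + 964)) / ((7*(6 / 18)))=117613 / 210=560.06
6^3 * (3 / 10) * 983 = 318492 / 5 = 63698.40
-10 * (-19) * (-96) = -18240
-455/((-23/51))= 23205/23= 1008.91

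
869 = 869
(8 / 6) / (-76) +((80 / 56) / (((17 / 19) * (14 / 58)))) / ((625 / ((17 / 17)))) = -41311 / 5935125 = -0.01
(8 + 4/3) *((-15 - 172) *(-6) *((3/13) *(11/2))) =172788/13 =13291.38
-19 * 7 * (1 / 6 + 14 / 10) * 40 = -25004 / 3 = -8334.67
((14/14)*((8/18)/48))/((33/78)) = 13/594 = 0.02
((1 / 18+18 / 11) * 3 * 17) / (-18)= -5695 / 1188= -4.79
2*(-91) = -182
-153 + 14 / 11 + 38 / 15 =-24617 / 165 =-149.19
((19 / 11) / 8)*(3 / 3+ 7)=19 / 11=1.73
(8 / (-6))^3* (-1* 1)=64 / 27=2.37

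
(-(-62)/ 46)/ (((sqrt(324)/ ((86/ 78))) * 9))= 1333/ 145314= 0.01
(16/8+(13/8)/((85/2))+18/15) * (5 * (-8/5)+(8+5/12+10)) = 9175/272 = 33.73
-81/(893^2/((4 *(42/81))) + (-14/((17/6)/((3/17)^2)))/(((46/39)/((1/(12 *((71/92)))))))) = -19534088/92722847445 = -0.00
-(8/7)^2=-64/49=-1.31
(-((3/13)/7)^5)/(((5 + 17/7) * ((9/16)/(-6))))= 648/11589168409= 0.00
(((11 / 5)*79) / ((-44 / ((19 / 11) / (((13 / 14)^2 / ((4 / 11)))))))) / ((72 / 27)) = -220647 / 204490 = -1.08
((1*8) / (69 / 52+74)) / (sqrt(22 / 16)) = 832*sqrt(22) / 43087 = 0.09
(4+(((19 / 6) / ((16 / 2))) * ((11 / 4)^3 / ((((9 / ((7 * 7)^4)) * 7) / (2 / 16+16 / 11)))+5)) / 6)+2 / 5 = 1315892508203 / 6635520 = 198310.38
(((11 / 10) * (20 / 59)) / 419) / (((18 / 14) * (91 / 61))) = 0.00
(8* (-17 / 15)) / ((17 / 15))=-8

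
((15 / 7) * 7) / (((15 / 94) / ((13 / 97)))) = 12.60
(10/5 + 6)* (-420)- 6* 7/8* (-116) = -2751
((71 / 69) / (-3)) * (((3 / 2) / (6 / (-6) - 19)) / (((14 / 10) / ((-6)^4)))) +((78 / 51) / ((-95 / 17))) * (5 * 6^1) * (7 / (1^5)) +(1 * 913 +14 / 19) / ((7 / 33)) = 98301 / 23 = 4273.96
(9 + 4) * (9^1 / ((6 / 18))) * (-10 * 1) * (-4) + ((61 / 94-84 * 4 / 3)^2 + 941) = 241930205 / 8836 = 27380.06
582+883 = 1465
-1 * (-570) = 570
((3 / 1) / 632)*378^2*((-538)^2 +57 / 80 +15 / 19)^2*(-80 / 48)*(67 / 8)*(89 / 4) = -17647572171519069.98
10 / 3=3.33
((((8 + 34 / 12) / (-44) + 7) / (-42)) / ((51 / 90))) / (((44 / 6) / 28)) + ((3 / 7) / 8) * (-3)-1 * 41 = -4866195 / 115192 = -42.24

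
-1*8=-8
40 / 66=20 / 33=0.61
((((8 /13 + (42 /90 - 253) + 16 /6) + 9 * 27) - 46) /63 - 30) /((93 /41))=-13.59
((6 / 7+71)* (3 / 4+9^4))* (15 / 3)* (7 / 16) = 66011205 / 64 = 1031425.08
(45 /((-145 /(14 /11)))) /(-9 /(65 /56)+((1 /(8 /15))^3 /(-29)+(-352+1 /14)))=29352960 /26746417379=0.00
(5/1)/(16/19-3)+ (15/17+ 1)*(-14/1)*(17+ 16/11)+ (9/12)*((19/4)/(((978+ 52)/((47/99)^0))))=-61741372101/126352160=-488.65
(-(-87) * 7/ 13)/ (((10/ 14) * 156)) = 1421/ 3380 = 0.42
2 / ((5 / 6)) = 12 / 5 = 2.40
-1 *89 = -89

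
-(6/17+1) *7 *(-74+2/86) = 700.60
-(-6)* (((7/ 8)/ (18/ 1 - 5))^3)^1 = 1029/ 562432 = 0.00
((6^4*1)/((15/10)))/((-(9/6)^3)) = -256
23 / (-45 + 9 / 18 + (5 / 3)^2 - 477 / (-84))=-5796 / 9083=-0.64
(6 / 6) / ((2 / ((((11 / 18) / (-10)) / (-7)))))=11 / 2520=0.00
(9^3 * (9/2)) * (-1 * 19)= -124659/2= -62329.50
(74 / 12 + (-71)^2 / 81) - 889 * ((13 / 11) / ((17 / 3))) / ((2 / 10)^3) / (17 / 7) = -4879387751 / 514998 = -9474.58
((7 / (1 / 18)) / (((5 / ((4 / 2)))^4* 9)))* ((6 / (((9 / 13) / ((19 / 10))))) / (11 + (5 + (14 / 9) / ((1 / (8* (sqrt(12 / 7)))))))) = 0.18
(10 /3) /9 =10 /27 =0.37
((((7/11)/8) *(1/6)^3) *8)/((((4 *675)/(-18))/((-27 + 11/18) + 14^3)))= -0.05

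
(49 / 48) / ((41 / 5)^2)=1225 / 80688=0.02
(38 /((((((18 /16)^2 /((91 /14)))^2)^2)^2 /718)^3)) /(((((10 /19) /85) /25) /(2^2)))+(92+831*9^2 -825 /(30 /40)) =163896391205772369634105518988859324239917419560527014831731026250946468513663 /6362685441135942358474828762538534230890216321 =25758996373787674554805680000000.00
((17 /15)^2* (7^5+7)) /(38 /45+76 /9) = 2429623 /1045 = 2325.00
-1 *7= -7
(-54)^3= -157464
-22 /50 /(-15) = 11 /375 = 0.03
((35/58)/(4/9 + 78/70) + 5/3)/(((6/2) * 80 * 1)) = 35093/4100832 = 0.01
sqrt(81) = 9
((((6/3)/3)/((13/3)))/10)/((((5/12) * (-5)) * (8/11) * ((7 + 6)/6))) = -99/21125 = -0.00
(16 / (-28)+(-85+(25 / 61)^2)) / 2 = -1112252 / 26047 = -42.70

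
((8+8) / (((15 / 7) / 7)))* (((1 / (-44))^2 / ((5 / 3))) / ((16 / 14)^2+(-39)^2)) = 0.00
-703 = -703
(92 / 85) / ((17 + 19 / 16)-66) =-1472 / 65025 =-0.02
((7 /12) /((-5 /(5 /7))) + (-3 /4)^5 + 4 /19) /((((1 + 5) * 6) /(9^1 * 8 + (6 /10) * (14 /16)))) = -6214909 /28016640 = -0.22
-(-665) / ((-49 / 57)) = -5415 / 7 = -773.57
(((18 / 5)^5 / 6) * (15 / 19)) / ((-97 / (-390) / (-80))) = -1179090432 / 46075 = -25590.68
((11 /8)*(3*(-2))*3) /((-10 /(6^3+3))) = 21681 /40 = 542.02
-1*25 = -25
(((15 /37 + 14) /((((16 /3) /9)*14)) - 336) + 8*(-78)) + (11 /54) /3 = -643263625 /671328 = -958.20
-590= -590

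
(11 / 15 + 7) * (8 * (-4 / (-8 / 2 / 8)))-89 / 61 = 451529 / 915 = 493.47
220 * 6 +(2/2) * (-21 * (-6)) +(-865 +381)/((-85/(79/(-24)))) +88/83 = 60460663/42330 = 1428.32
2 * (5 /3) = 10 /3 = 3.33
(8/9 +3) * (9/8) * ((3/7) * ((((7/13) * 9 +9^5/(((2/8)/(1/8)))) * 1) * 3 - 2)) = 34548555/208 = 166098.82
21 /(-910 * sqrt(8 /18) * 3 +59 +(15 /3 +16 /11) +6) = -231 /19234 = -0.01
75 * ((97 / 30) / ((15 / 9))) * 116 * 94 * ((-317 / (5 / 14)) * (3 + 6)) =-63369261144 / 5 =-12673852228.80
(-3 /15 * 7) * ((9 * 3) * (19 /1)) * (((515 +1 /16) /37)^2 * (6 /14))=-104519770659 /1752320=-59646.51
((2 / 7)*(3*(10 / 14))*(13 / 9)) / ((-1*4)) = -65 / 294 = -0.22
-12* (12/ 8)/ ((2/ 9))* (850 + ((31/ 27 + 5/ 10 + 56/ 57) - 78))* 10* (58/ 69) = -230483590/ 437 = -527422.40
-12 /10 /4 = -3 /10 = -0.30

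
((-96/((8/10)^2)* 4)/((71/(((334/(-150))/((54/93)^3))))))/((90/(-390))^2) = 840791393/465831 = 1804.93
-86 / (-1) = 86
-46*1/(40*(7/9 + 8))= -207/1580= -0.13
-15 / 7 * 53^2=-42135 / 7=-6019.29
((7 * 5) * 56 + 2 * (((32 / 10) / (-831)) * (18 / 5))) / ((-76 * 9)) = -3393202 / 1184175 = -2.87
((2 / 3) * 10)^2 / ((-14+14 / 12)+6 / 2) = -800 / 177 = -4.52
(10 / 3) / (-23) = -10 / 69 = -0.14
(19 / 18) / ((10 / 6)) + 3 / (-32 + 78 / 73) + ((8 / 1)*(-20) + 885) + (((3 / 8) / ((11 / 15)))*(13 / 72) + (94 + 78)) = 10701744487 / 11922240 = 897.63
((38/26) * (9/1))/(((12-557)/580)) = -19836/1417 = -14.00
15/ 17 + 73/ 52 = 2021/ 884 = 2.29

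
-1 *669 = -669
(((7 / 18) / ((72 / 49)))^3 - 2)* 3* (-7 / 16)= 2.60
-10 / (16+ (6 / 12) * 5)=-20 / 37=-0.54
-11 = -11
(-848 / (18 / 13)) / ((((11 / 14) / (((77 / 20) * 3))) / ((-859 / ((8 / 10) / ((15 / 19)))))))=145003495 / 19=7631762.89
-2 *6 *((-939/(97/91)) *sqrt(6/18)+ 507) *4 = -24336+ 1367184 *sqrt(3)/97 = 76.70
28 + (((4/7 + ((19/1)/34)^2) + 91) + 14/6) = 122.22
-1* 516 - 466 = -982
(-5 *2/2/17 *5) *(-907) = 22675/17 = 1333.82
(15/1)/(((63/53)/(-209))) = -55385/21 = -2637.38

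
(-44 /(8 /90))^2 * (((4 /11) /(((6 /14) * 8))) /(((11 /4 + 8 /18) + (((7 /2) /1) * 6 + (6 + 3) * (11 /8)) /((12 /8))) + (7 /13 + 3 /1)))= 6081075 /6782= 896.65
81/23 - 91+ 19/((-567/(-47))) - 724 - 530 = -17473679/13041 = -1339.90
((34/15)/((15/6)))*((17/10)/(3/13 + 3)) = 3757/7875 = 0.48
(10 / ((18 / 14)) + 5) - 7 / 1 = 52 / 9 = 5.78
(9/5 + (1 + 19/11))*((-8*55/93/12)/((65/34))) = -5644/6045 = -0.93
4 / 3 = 1.33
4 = 4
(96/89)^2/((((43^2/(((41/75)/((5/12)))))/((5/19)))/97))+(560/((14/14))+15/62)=241654103016061/431322609050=560.26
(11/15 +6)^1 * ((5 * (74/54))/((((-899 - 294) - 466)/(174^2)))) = -12571268/14931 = -841.96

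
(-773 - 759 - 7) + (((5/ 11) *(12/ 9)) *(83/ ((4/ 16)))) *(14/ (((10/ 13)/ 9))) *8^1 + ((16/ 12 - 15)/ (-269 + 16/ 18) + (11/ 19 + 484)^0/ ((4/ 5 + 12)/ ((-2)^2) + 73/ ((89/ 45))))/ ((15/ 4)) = 1862819872757093/ 7106490105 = 262129.38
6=6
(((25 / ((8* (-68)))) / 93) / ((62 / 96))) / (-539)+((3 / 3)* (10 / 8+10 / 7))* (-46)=-1084981000 / 8805643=-123.21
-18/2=-9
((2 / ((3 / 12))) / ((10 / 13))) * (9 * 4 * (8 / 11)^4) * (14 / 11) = 133.31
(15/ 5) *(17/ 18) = 17/ 6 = 2.83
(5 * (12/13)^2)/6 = 120/169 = 0.71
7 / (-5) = -7 / 5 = -1.40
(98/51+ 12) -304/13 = -9.46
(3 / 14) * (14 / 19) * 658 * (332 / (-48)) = -27307 / 38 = -718.61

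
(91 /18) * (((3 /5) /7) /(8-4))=13 /120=0.11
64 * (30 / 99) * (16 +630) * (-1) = -413440 / 33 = -12528.48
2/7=0.29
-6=-6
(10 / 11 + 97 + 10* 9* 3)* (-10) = -40470 / 11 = -3679.09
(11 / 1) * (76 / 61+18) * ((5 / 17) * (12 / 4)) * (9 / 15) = 116226 / 1037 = 112.08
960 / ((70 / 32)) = 3072 / 7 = 438.86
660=660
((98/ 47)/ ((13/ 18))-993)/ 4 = -604959/ 2444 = -247.53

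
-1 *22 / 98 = -0.22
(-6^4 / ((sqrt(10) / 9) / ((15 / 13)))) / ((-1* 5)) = 17496* sqrt(10) / 65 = 851.19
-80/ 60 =-4/ 3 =-1.33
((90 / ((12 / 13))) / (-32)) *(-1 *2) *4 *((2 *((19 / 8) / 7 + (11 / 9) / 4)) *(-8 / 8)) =-21125 / 672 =-31.44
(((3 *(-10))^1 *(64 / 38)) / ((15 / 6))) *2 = -768 / 19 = -40.42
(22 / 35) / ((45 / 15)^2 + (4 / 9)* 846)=2 / 1225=0.00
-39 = -39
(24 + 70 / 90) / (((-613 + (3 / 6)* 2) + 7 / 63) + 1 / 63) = -1561 / 38548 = -0.04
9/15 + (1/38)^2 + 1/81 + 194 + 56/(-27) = 112600637/584820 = 192.54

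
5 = 5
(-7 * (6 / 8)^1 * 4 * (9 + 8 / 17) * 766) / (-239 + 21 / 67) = 86759841 / 135932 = 638.26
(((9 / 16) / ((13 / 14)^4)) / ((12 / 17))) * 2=122451 / 57122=2.14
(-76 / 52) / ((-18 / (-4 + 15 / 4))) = -19 / 936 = -0.02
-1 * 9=-9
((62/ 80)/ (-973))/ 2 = -31/ 77840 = -0.00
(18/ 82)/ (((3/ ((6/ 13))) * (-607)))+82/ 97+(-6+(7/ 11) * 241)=51162849603/ 345207577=148.21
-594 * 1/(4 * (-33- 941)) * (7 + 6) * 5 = 19305/1948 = 9.91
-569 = -569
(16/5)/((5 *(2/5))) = 8/5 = 1.60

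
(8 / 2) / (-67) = -4 / 67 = -0.06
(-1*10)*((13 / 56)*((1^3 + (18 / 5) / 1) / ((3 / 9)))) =-897 / 28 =-32.04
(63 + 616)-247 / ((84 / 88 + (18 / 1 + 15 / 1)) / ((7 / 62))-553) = 13207915 / 19424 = 679.98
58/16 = 29/8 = 3.62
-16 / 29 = -0.55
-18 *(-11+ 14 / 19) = 3510 / 19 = 184.74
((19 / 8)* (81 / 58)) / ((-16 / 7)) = -10773 / 7424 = -1.45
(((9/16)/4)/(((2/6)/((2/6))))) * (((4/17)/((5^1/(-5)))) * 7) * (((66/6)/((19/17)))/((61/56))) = -4851/2318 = -2.09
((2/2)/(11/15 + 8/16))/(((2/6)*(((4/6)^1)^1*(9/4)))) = 60/37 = 1.62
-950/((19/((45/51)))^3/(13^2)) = -28518750/1773593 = -16.08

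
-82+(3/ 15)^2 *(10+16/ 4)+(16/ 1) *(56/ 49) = -11052/ 175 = -63.15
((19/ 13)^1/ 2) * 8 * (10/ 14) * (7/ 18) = 190/ 117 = 1.62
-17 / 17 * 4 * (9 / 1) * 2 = -72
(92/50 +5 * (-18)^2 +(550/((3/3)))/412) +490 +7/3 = 32684603/15450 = 2115.51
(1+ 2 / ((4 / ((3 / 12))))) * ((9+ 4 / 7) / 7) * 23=13869 / 392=35.38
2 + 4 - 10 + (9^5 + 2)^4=12159312671798401197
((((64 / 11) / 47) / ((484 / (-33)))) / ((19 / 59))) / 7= -2832 / 756371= -0.00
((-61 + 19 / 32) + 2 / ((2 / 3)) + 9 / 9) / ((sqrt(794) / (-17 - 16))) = 59565 * sqrt(794) / 25408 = 66.06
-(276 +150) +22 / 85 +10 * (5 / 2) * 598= 1234562 / 85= 14524.26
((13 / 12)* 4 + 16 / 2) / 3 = 37 / 9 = 4.11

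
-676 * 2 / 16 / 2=-169 / 4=-42.25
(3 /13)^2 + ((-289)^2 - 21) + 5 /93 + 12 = 1312559786 /15717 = 83512.11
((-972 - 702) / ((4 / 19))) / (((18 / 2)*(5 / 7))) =-1236.90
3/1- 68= -65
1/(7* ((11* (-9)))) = -0.00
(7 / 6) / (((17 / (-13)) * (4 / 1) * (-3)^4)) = -0.00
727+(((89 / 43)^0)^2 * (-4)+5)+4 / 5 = 3644 / 5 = 728.80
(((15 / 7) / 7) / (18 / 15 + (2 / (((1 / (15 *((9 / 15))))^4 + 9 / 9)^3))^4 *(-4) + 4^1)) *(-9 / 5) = 13445857588150016669143810896641806006083695040 / 1431968877024208683481968490656595250629209461749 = 0.01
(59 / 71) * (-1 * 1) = -59 / 71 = -0.83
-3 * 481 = -1443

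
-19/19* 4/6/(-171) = 2/513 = 0.00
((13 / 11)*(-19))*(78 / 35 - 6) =2964 / 35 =84.69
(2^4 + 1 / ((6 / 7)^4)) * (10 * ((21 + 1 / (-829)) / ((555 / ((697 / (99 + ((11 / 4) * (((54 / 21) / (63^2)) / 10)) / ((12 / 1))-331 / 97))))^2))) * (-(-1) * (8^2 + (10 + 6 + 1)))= 9713155649542738301583360 / 185311708091520672841261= 52.42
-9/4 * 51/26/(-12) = 153/416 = 0.37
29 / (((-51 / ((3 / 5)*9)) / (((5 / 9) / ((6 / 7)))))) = -203 / 102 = -1.99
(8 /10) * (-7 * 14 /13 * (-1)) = 392 /65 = 6.03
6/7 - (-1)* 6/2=27/7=3.86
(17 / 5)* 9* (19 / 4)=2907 / 20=145.35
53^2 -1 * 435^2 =-186416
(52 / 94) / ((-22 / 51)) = -663 / 517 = -1.28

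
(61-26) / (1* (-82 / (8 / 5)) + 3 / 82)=-5740 / 8399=-0.68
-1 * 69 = -69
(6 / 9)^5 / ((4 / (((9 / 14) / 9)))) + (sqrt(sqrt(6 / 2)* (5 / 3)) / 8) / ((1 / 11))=4 / 1701 + 11* 3^(3 / 4)* sqrt(5) / 24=2.34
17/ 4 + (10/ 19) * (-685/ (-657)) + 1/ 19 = 242239/ 49932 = 4.85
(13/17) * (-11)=-143/17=-8.41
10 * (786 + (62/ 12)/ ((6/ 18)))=8015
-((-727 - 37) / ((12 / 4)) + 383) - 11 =-139.33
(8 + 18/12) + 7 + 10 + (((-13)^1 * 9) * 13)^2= 4626935/2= 2313467.50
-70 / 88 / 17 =-35 / 748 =-0.05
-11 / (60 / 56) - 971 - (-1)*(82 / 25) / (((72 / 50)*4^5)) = -90433331 / 92160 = -981.26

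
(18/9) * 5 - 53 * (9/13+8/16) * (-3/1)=5189/26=199.58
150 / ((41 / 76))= 11400 / 41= 278.05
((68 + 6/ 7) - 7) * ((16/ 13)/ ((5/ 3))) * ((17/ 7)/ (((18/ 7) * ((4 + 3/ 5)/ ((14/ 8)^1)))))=14722/ 897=16.41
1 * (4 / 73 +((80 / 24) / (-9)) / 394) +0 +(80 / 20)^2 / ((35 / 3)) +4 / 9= 25409681 / 13590045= 1.87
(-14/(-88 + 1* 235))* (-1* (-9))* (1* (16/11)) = -96/77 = -1.25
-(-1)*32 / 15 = 32 / 15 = 2.13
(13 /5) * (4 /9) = 52 /45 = 1.16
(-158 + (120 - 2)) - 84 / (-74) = -38.86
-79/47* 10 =-790/47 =-16.81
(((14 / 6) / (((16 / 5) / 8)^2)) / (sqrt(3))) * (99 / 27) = 1925 * sqrt(3) / 108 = 30.87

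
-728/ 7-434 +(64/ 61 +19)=-31595/ 61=-517.95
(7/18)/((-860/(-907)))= 6349/15480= 0.41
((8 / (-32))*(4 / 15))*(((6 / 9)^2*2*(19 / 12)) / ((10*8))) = -19 / 16200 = -0.00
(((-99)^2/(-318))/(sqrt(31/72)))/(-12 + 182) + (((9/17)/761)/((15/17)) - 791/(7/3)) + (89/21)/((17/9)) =-152481213/452795 - 9801 * sqrt(62)/279310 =-337.03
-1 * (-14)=14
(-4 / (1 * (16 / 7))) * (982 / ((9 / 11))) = -2100.39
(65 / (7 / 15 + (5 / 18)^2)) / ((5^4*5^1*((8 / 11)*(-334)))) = -11583 / 73563500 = -0.00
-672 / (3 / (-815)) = 182560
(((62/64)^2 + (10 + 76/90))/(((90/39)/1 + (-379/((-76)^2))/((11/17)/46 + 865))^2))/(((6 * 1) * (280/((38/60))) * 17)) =0.00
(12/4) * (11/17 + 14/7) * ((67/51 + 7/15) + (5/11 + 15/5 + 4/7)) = 1026072/22253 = 46.11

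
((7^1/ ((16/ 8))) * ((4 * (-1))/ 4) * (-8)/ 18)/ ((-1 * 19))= -14/ 171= -0.08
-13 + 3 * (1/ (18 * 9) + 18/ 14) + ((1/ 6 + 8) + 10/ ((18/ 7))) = 554/ 189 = 2.93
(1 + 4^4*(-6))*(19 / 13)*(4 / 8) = -1121.73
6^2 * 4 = 144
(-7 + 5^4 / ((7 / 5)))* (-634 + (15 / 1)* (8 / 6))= -1888664 / 7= -269809.14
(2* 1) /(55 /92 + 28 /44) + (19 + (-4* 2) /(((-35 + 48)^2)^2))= 20.62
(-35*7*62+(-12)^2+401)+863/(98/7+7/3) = -715016/49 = -14592.16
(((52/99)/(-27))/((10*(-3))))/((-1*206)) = -13/4129785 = -0.00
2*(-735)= -1470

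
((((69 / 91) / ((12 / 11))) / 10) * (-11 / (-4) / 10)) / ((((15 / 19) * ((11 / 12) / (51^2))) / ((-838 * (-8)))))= 5238759933 / 11375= 460550.32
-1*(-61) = 61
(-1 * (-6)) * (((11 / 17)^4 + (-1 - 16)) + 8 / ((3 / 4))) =-3085952 / 83521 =-36.95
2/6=1/3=0.33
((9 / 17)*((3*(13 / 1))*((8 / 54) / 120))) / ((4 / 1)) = 13 / 2040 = 0.01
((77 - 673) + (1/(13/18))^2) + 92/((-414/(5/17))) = -15362890/25857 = -594.15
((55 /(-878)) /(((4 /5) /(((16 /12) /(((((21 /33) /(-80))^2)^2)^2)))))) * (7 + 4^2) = -1137344184697487360000000000 /7592242917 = -149803450328338244.34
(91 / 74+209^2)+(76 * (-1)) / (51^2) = 8407687861 / 192474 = 43682.20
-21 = -21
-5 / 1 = -5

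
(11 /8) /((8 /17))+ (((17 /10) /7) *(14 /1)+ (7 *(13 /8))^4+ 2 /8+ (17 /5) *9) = 68727217 /4096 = 16779.11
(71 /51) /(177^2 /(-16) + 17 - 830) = -1136 /2261187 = -0.00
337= 337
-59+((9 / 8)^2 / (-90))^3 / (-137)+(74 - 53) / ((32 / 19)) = -1671110655271 / 35913728000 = -46.53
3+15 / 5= 6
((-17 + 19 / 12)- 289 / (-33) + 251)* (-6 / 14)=-32253 / 308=-104.72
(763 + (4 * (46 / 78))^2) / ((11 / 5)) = 5844935 / 16731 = 349.35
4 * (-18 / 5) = -72 / 5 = -14.40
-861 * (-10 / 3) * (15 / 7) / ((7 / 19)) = 116850 / 7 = 16692.86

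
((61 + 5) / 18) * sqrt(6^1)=11 * sqrt(6) / 3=8.98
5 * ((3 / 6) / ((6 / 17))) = 85 / 12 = 7.08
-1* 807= -807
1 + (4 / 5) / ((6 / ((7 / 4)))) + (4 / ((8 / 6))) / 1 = 127 / 30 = 4.23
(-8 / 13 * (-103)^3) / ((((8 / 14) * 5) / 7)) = 107087246 / 65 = 1647496.09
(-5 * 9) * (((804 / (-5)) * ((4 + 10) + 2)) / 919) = 115776 / 919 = 125.98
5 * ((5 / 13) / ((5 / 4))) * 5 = 7.69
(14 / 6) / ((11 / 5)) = 35 / 33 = 1.06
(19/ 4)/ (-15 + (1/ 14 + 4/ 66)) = -4389/ 13738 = -0.32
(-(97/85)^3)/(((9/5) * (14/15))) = -912673/1031730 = -0.88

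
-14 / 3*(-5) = 70 / 3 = 23.33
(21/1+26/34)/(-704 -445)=-370/19533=-0.02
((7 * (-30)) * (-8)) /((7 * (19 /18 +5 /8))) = 17280 /121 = 142.81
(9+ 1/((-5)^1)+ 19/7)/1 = 11.51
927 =927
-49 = -49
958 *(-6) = -5748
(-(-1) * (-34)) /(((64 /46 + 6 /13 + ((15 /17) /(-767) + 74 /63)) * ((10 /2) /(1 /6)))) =-107063229 /285886745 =-0.37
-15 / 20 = -3 / 4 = -0.75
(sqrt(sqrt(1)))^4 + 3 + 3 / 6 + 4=17 / 2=8.50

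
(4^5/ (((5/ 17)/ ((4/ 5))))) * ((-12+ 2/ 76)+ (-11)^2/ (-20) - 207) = -1488540672/ 2375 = -626753.97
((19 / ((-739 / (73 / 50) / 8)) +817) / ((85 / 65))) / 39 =5029509 / 314075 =16.01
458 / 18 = 229 / 9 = 25.44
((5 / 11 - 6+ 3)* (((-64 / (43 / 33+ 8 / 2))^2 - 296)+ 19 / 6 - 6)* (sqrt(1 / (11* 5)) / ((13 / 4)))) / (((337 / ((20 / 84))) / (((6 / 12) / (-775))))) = -10235404* sqrt(55) / 10294049390625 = -0.00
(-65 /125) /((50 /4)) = -26 /625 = -0.04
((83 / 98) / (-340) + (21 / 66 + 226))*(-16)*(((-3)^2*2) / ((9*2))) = -165898454 / 45815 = -3621.05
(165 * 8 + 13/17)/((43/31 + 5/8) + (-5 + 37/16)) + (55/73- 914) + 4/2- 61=-1217175154/415735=-2927.77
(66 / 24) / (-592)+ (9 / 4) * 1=5317 / 2368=2.25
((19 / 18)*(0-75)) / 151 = -475 / 906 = -0.52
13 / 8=1.62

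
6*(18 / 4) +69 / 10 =339 / 10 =33.90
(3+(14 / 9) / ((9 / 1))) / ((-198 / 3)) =-0.05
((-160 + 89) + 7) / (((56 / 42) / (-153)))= 7344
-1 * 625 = -625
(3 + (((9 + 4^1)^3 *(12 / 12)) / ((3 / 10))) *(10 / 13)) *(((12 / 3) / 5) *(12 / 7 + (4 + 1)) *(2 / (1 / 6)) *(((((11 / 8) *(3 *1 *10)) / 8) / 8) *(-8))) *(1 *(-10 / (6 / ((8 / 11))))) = 15894460 / 7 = 2270637.14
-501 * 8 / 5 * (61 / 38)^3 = -113717481 / 34295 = -3315.86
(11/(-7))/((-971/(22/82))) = 121/278677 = 0.00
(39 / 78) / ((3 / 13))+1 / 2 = 8 / 3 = 2.67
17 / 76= 0.22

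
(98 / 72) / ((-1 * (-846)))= 0.00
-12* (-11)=132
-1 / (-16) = 1 / 16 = 0.06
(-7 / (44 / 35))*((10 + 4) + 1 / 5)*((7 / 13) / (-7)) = 3479 / 572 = 6.08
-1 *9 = -9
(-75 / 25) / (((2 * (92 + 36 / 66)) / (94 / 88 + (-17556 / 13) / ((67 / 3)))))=6829365 / 7093424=0.96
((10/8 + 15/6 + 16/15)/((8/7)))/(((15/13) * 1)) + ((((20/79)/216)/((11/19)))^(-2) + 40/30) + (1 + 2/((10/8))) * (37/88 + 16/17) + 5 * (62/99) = 118599242724629/486050400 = 244006.06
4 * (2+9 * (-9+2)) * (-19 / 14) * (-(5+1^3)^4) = -3004128 / 7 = -429161.14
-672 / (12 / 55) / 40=-77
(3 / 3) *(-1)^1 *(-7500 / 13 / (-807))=-2500 / 3497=-0.71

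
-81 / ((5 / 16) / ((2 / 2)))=-1296 / 5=-259.20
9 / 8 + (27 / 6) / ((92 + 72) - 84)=1.18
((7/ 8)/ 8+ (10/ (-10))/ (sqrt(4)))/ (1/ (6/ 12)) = -25/ 128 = -0.20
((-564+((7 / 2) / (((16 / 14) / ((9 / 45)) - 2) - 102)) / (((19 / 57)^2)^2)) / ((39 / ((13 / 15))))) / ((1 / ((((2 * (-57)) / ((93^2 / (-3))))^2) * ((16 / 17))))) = -0.02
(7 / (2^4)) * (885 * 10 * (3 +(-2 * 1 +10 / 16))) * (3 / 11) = 1715.94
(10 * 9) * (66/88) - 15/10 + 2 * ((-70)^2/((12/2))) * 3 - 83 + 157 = 5040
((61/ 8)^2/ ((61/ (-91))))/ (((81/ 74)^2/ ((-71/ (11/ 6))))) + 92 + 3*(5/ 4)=557979311/ 192456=2899.26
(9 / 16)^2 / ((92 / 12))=0.04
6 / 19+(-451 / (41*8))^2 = 2683 / 1216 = 2.21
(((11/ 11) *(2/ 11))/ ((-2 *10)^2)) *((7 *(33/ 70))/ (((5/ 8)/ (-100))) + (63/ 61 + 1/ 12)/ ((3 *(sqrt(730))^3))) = -0.24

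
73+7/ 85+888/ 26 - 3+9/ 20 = 462713/ 4420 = 104.69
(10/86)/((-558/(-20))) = 50/11997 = 0.00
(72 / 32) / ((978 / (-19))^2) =361 / 425104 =0.00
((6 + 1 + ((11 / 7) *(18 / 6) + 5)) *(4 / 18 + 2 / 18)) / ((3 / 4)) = 52 / 7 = 7.43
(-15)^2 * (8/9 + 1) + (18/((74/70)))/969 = 5079385/11951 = 425.02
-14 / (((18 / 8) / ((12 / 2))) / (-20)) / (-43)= -2240 / 129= -17.36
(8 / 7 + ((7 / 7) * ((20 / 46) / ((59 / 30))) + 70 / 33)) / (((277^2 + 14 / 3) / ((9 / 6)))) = 1638717 / 24053472289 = 0.00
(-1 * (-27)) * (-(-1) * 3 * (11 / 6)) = 297 / 2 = 148.50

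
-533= -533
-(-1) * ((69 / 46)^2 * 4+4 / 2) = 11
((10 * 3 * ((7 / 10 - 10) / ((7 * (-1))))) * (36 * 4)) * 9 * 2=723168 / 7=103309.71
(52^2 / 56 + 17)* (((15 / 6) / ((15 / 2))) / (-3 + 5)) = 457 / 42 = 10.88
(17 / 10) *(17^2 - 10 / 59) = 289697 / 590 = 491.01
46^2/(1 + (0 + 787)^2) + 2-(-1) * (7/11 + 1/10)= 18666313/6813070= 2.74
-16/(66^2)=-4/1089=-0.00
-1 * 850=-850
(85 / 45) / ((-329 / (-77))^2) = 2057 / 19881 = 0.10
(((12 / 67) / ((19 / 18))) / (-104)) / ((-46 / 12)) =162 / 380627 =0.00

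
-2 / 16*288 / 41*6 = -216 / 41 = -5.27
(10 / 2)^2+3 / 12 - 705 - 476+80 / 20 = -4607 / 4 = -1151.75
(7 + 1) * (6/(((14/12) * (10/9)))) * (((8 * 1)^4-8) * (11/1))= 1665100.80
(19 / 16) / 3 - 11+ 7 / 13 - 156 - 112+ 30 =-154793 / 624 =-248.07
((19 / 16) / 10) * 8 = 19 / 20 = 0.95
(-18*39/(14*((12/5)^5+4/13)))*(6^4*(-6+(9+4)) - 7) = -18465890625/3247316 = -5686.51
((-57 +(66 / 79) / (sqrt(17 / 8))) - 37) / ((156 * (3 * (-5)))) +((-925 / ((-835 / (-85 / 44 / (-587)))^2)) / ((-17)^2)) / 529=231279975186784819 / 5757395127003645840 - 11 * sqrt(34) / 261885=0.04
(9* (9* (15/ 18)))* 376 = 25380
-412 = -412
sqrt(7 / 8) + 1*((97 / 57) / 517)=97 / 29469 + sqrt(14) / 4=0.94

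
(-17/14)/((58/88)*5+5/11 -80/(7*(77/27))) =2618/555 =4.72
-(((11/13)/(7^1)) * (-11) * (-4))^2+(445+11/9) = 31148192/74529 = 417.93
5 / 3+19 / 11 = 112 / 33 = 3.39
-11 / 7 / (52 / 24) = -0.73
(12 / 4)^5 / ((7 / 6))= 1458 / 7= 208.29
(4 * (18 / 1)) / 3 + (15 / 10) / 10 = 483 / 20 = 24.15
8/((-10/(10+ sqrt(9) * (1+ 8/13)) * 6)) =-386/195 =-1.98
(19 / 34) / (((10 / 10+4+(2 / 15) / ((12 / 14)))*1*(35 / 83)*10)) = 14193 / 552160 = 0.03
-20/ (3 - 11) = 5/ 2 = 2.50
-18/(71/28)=-7.10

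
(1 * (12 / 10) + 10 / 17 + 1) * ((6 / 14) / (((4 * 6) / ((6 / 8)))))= 0.04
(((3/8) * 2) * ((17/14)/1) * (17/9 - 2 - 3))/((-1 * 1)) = 17/6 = 2.83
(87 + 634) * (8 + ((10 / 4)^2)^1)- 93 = 40725 / 4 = 10181.25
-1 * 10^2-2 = -102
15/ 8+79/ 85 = 1907/ 680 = 2.80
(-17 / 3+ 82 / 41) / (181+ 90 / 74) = -407 / 20226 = -0.02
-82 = -82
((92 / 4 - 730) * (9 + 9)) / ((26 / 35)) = -222705 / 13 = -17131.15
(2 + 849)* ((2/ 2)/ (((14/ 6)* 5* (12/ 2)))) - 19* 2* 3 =-7129/ 70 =-101.84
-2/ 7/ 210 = -1/ 735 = -0.00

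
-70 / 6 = -35 / 3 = -11.67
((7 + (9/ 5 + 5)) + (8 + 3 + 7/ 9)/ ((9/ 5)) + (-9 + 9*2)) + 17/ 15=12343/ 405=30.48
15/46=0.33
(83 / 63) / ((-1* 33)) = -0.04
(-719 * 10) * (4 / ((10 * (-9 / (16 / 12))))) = 11504 / 27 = 426.07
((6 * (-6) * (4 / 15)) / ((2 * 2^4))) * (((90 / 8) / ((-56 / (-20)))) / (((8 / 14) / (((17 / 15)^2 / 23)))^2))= -584647 / 50784000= -0.01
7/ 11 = 0.64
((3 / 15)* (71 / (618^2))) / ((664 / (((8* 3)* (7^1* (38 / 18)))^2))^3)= 50301178959052672 / 198998026123815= 252.77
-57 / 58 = -0.98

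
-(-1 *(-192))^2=-36864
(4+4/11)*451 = 1968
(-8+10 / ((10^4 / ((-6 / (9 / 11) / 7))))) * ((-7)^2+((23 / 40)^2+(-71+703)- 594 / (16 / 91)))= 362530231981 / 16800000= 21579.18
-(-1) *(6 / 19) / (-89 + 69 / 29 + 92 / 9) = -783 / 189430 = -0.00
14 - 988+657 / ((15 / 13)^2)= -12013 / 25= -480.52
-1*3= -3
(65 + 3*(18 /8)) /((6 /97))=1159.96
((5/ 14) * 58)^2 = 21025/ 49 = 429.08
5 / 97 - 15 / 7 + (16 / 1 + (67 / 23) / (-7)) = 210713 / 15617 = 13.49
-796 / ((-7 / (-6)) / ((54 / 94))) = -128952 / 329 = -391.95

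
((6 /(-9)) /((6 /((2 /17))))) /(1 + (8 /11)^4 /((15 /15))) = -29282 /2866761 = -0.01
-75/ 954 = -25/ 318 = -0.08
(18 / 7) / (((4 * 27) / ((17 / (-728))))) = -17 / 30576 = -0.00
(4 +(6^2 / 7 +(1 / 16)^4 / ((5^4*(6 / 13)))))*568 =1116733446461 / 215040000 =5193.14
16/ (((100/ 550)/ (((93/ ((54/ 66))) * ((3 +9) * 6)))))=720192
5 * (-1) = -5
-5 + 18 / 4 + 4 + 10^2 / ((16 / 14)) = 91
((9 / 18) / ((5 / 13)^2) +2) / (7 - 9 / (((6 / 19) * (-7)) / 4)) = 1883 / 8150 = 0.23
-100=-100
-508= -508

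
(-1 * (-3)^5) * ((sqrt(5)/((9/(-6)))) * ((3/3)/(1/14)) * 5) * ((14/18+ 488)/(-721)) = 17189.94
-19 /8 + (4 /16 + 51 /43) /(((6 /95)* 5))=1121 /516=2.17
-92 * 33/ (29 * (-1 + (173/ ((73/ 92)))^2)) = -5392948/ 2448699361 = -0.00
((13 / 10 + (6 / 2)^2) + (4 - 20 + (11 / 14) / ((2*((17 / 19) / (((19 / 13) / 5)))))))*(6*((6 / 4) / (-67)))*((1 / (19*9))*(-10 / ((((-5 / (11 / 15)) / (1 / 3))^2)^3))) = -0.00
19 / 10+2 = 39 / 10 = 3.90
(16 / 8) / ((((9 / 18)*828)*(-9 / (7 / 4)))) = -7 / 7452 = -0.00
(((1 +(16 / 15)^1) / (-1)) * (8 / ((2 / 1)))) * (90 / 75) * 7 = -1736 / 25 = -69.44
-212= -212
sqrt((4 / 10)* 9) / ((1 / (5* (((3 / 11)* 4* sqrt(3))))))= 17.93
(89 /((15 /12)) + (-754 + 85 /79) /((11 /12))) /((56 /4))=-1629748 /30415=-53.58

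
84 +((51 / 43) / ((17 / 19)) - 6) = 3411 / 43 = 79.33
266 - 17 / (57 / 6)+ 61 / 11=56379 / 209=269.76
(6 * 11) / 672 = 11 / 112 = 0.10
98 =98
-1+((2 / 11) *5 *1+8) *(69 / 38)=15.18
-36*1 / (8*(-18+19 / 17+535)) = -0.01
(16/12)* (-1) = -4/3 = -1.33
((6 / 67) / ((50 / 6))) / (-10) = -9 / 8375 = -0.00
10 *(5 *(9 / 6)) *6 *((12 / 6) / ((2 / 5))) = 2250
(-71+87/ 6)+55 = -3/ 2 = -1.50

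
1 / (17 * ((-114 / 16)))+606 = 587206 / 969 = 605.99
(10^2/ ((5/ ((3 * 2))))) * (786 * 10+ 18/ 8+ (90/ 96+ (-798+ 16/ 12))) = 1695965/ 2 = 847982.50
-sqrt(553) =-23.52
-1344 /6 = -224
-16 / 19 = -0.84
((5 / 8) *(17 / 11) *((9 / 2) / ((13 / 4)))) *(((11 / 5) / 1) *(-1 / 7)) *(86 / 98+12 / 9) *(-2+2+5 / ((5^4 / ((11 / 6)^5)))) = -2737867 / 17781120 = -0.15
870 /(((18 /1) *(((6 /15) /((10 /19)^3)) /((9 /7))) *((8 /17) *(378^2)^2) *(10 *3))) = 308125 /3920902415099712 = 0.00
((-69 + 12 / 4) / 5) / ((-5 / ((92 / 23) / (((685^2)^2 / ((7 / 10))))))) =0.00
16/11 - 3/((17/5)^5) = 22614587/15618427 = 1.45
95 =95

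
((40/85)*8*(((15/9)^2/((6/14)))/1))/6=5600/1377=4.07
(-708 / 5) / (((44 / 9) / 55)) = -1593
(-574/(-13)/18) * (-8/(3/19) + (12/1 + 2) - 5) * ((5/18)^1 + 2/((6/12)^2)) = -5345375/6318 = -846.05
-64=-64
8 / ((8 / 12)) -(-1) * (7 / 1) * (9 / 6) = 45 / 2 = 22.50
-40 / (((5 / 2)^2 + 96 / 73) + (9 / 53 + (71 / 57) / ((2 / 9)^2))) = -2940440 / 2422817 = -1.21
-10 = -10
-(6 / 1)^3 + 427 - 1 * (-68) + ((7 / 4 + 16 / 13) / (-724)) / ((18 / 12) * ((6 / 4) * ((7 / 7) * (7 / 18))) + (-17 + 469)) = 4756904647 / 17049838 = 279.00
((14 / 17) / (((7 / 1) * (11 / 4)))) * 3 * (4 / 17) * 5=0.15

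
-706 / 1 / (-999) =706 / 999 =0.71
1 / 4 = 0.25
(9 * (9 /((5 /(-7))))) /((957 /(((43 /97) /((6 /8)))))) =-0.07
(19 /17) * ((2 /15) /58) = 19 /7395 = 0.00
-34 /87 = -0.39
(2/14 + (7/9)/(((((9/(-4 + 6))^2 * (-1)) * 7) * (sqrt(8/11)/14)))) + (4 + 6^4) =9101/7 - 14 * sqrt(22)/729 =1300.05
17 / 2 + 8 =33 / 2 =16.50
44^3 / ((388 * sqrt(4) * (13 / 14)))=149072 / 1261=118.22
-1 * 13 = -13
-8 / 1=-8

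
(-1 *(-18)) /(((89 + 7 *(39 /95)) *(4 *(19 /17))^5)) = 0.00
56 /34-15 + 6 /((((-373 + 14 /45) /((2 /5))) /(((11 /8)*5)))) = -7639279 /570214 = -13.40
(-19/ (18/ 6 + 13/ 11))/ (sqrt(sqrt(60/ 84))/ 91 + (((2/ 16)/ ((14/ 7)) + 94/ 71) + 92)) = -68036934252698433135628386872/ 1398428024239490589104719785841 - 134584869435419346944 * sqrt(35)/ 1398428024239490589104719785841 + 15836930406449152 * 5^(3/ 4) * 7^(1/ 4)/ 1398428024239490589104719785841 + 1143724611782900735555968 * 5^(1/ 4) * 7^(3/ 4)/ 1398428024239490589104719785841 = -0.05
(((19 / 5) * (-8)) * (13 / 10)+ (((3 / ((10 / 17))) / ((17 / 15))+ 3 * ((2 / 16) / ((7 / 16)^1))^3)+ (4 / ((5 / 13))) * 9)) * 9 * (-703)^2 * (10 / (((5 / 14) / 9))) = 80529979683726 / 1225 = 65738758925.49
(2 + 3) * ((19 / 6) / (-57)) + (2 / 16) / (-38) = -769 / 2736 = -0.28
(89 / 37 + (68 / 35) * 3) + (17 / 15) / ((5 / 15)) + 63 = 96651 / 1295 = 74.63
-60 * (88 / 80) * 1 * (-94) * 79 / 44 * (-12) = -133668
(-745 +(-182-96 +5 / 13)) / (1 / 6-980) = 1.04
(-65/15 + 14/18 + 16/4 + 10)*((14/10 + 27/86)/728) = 34639/1408680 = 0.02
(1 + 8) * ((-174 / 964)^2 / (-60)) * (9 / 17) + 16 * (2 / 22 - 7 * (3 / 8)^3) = -7740594781 / 1737783520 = -4.45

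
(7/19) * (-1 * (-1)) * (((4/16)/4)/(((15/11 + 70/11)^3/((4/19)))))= 9317/886796500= 0.00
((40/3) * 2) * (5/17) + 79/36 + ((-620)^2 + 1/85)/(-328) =-291547379/250920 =-1161.91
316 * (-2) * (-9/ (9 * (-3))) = -632/ 3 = -210.67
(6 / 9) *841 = 1682 / 3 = 560.67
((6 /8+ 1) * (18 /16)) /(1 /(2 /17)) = 63 /272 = 0.23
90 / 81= 10 / 9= 1.11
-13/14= -0.93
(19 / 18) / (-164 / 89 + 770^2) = 1691 / 949822848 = 0.00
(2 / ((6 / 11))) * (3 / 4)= 11 / 4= 2.75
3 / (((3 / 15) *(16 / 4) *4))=15 / 16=0.94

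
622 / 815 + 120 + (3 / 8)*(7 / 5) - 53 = 445239 / 6520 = 68.29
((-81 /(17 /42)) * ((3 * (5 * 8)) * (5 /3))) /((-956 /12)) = 2041200 /4063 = 502.39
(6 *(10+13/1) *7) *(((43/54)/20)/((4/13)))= 89999/720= 125.00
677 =677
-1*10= -10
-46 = -46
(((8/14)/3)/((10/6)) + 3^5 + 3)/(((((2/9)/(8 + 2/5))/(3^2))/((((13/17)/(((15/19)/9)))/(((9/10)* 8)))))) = 86170149/850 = 101376.65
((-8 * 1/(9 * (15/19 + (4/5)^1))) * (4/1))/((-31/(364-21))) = 1042720/42129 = 24.75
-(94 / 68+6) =-251 / 34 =-7.38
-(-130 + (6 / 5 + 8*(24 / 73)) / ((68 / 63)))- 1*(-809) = 11608953 / 12410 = 935.45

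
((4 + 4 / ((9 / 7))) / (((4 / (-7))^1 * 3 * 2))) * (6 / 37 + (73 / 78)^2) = -3271478 / 1519479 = -2.15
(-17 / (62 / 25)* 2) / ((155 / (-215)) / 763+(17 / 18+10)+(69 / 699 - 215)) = 58480402050 / 870008321639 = 0.07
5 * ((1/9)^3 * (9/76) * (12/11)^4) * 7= 2240/278179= 0.01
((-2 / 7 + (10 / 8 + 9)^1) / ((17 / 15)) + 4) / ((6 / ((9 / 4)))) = 18267 / 3808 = 4.80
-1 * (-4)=4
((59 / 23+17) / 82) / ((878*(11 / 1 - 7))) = 225 / 3311816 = 0.00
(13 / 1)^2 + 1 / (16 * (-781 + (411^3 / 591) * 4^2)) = 1000807116597 / 5921935600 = 169.00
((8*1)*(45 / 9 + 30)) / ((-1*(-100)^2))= -7 / 250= -0.03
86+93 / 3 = 117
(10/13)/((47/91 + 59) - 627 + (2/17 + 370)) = -238/61065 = -0.00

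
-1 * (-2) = 2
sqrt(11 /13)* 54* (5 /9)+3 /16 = 3 /16+30* sqrt(143) /13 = 27.78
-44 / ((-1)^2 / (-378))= 16632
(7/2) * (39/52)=21/8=2.62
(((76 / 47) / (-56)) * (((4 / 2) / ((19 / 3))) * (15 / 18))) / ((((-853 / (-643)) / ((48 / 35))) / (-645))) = 9953640 / 1964459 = 5.07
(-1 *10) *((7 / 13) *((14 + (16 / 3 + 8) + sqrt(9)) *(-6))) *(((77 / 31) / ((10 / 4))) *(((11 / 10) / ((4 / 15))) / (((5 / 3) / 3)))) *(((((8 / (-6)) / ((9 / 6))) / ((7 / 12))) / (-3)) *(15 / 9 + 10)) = 1328096 / 31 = 42841.81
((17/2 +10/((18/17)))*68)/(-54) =-22.60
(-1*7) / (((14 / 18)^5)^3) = -205891132094649 / 678223072849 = -303.57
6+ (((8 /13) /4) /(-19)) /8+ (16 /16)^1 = 6915 /988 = 7.00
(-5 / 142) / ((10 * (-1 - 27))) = 1 / 7952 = 0.00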